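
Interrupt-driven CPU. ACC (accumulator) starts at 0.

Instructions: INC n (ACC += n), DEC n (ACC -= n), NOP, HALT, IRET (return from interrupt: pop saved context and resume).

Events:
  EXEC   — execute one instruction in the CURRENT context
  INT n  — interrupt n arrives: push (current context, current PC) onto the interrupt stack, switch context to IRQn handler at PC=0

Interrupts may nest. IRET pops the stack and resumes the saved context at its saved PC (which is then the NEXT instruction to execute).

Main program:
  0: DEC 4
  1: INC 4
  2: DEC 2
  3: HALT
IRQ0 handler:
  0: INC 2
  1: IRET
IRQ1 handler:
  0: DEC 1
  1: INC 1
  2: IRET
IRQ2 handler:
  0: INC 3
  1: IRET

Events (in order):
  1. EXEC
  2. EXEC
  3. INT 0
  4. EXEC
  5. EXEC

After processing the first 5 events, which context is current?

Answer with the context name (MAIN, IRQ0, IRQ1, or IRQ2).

Event 1 (EXEC): [MAIN] PC=0: DEC 4 -> ACC=-4
Event 2 (EXEC): [MAIN] PC=1: INC 4 -> ACC=0
Event 3 (INT 0): INT 0 arrives: push (MAIN, PC=2), enter IRQ0 at PC=0 (depth now 1)
Event 4 (EXEC): [IRQ0] PC=0: INC 2 -> ACC=2
Event 5 (EXEC): [IRQ0] PC=1: IRET -> resume MAIN at PC=2 (depth now 0)

Answer: MAIN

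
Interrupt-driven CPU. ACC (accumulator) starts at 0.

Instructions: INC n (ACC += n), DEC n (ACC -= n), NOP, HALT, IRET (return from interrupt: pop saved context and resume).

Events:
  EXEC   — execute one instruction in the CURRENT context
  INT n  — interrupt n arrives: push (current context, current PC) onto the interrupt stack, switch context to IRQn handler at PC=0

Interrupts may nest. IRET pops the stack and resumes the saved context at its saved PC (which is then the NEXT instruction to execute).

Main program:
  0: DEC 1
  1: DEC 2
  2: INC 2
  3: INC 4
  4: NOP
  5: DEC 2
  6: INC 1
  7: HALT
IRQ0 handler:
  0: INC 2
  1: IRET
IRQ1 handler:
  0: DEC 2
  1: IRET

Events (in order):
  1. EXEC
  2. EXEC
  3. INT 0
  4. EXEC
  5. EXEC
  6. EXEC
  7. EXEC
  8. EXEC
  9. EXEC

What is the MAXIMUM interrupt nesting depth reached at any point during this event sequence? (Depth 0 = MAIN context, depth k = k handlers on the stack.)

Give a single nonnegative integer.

Answer: 1

Derivation:
Event 1 (EXEC): [MAIN] PC=0: DEC 1 -> ACC=-1 [depth=0]
Event 2 (EXEC): [MAIN] PC=1: DEC 2 -> ACC=-3 [depth=0]
Event 3 (INT 0): INT 0 arrives: push (MAIN, PC=2), enter IRQ0 at PC=0 (depth now 1) [depth=1]
Event 4 (EXEC): [IRQ0] PC=0: INC 2 -> ACC=-1 [depth=1]
Event 5 (EXEC): [IRQ0] PC=1: IRET -> resume MAIN at PC=2 (depth now 0) [depth=0]
Event 6 (EXEC): [MAIN] PC=2: INC 2 -> ACC=1 [depth=0]
Event 7 (EXEC): [MAIN] PC=3: INC 4 -> ACC=5 [depth=0]
Event 8 (EXEC): [MAIN] PC=4: NOP [depth=0]
Event 9 (EXEC): [MAIN] PC=5: DEC 2 -> ACC=3 [depth=0]
Max depth observed: 1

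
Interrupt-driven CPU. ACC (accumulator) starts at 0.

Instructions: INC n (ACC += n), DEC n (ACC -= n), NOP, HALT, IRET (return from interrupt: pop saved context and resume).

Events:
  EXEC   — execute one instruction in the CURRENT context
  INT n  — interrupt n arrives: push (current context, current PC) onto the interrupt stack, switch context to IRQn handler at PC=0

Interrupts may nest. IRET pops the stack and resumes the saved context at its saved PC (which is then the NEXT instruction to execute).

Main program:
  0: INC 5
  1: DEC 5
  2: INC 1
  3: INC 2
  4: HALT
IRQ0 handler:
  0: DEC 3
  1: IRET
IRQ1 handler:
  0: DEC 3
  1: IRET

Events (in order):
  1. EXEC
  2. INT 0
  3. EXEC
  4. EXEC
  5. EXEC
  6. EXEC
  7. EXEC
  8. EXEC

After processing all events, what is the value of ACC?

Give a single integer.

Event 1 (EXEC): [MAIN] PC=0: INC 5 -> ACC=5
Event 2 (INT 0): INT 0 arrives: push (MAIN, PC=1), enter IRQ0 at PC=0 (depth now 1)
Event 3 (EXEC): [IRQ0] PC=0: DEC 3 -> ACC=2
Event 4 (EXEC): [IRQ0] PC=1: IRET -> resume MAIN at PC=1 (depth now 0)
Event 5 (EXEC): [MAIN] PC=1: DEC 5 -> ACC=-3
Event 6 (EXEC): [MAIN] PC=2: INC 1 -> ACC=-2
Event 7 (EXEC): [MAIN] PC=3: INC 2 -> ACC=0
Event 8 (EXEC): [MAIN] PC=4: HALT

Answer: 0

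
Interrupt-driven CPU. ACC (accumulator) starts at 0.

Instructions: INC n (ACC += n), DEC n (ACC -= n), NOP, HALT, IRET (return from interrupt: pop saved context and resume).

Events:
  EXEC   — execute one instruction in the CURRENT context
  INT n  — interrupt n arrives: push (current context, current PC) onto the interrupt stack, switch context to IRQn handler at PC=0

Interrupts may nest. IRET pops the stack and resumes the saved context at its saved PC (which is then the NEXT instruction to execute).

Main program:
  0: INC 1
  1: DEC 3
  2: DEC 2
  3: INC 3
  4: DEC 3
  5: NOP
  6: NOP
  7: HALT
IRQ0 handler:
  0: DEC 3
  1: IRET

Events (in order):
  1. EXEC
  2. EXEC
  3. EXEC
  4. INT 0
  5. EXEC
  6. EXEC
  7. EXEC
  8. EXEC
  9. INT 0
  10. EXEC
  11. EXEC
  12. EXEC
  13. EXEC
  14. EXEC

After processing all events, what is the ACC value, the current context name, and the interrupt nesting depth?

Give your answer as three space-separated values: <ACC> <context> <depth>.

Event 1 (EXEC): [MAIN] PC=0: INC 1 -> ACC=1
Event 2 (EXEC): [MAIN] PC=1: DEC 3 -> ACC=-2
Event 3 (EXEC): [MAIN] PC=2: DEC 2 -> ACC=-4
Event 4 (INT 0): INT 0 arrives: push (MAIN, PC=3), enter IRQ0 at PC=0 (depth now 1)
Event 5 (EXEC): [IRQ0] PC=0: DEC 3 -> ACC=-7
Event 6 (EXEC): [IRQ0] PC=1: IRET -> resume MAIN at PC=3 (depth now 0)
Event 7 (EXEC): [MAIN] PC=3: INC 3 -> ACC=-4
Event 8 (EXEC): [MAIN] PC=4: DEC 3 -> ACC=-7
Event 9 (INT 0): INT 0 arrives: push (MAIN, PC=5), enter IRQ0 at PC=0 (depth now 1)
Event 10 (EXEC): [IRQ0] PC=0: DEC 3 -> ACC=-10
Event 11 (EXEC): [IRQ0] PC=1: IRET -> resume MAIN at PC=5 (depth now 0)
Event 12 (EXEC): [MAIN] PC=5: NOP
Event 13 (EXEC): [MAIN] PC=6: NOP
Event 14 (EXEC): [MAIN] PC=7: HALT

Answer: -10 MAIN 0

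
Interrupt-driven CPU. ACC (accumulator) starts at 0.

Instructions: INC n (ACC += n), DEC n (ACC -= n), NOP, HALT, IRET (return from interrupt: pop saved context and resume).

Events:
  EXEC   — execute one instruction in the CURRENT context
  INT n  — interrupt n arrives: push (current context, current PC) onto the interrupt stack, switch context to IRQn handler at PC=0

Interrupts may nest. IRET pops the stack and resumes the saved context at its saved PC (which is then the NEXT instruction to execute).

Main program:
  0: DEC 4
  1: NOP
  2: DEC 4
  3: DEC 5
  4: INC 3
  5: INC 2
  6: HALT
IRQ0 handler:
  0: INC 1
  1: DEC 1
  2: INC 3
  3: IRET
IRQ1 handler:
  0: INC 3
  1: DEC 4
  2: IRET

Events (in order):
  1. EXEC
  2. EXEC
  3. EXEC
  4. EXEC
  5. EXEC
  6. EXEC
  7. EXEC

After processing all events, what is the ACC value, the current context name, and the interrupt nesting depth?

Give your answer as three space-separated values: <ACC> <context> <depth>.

Event 1 (EXEC): [MAIN] PC=0: DEC 4 -> ACC=-4
Event 2 (EXEC): [MAIN] PC=1: NOP
Event 3 (EXEC): [MAIN] PC=2: DEC 4 -> ACC=-8
Event 4 (EXEC): [MAIN] PC=3: DEC 5 -> ACC=-13
Event 5 (EXEC): [MAIN] PC=4: INC 3 -> ACC=-10
Event 6 (EXEC): [MAIN] PC=5: INC 2 -> ACC=-8
Event 7 (EXEC): [MAIN] PC=6: HALT

Answer: -8 MAIN 0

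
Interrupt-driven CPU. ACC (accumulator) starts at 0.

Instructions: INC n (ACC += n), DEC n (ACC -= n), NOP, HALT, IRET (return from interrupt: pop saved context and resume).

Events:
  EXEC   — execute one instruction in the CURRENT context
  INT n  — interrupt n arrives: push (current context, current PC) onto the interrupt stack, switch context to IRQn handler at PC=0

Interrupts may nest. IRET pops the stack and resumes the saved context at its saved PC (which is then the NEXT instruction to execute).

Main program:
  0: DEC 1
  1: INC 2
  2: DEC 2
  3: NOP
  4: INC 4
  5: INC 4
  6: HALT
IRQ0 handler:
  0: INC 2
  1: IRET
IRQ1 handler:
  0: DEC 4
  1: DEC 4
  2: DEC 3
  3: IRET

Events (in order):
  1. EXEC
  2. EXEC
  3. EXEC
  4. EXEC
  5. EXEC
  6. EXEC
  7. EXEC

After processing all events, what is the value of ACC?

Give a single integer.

Answer: 7

Derivation:
Event 1 (EXEC): [MAIN] PC=0: DEC 1 -> ACC=-1
Event 2 (EXEC): [MAIN] PC=1: INC 2 -> ACC=1
Event 3 (EXEC): [MAIN] PC=2: DEC 2 -> ACC=-1
Event 4 (EXEC): [MAIN] PC=3: NOP
Event 5 (EXEC): [MAIN] PC=4: INC 4 -> ACC=3
Event 6 (EXEC): [MAIN] PC=5: INC 4 -> ACC=7
Event 7 (EXEC): [MAIN] PC=6: HALT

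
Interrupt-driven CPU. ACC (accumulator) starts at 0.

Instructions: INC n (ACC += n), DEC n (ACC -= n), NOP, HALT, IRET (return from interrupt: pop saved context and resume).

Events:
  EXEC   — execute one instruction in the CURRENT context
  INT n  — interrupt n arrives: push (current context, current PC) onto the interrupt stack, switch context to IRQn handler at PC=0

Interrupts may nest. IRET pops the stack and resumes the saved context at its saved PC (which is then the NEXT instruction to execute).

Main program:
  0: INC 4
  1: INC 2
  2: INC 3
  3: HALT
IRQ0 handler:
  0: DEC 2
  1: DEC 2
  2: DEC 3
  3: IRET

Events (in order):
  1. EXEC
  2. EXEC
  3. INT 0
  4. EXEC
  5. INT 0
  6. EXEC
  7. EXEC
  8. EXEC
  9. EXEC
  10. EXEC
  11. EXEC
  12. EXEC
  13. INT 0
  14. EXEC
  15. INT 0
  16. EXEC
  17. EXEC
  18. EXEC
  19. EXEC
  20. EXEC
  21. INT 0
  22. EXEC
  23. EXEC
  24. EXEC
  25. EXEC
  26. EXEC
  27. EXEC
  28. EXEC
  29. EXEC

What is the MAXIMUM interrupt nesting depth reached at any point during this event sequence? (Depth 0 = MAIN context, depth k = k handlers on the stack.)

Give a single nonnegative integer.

Answer: 2

Derivation:
Event 1 (EXEC): [MAIN] PC=0: INC 4 -> ACC=4 [depth=0]
Event 2 (EXEC): [MAIN] PC=1: INC 2 -> ACC=6 [depth=0]
Event 3 (INT 0): INT 0 arrives: push (MAIN, PC=2), enter IRQ0 at PC=0 (depth now 1) [depth=1]
Event 4 (EXEC): [IRQ0] PC=0: DEC 2 -> ACC=4 [depth=1]
Event 5 (INT 0): INT 0 arrives: push (IRQ0, PC=1), enter IRQ0 at PC=0 (depth now 2) [depth=2]
Event 6 (EXEC): [IRQ0] PC=0: DEC 2 -> ACC=2 [depth=2]
Event 7 (EXEC): [IRQ0] PC=1: DEC 2 -> ACC=0 [depth=2]
Event 8 (EXEC): [IRQ0] PC=2: DEC 3 -> ACC=-3 [depth=2]
Event 9 (EXEC): [IRQ0] PC=3: IRET -> resume IRQ0 at PC=1 (depth now 1) [depth=1]
Event 10 (EXEC): [IRQ0] PC=1: DEC 2 -> ACC=-5 [depth=1]
Event 11 (EXEC): [IRQ0] PC=2: DEC 3 -> ACC=-8 [depth=1]
Event 12 (EXEC): [IRQ0] PC=3: IRET -> resume MAIN at PC=2 (depth now 0) [depth=0]
Event 13 (INT 0): INT 0 arrives: push (MAIN, PC=2), enter IRQ0 at PC=0 (depth now 1) [depth=1]
Event 14 (EXEC): [IRQ0] PC=0: DEC 2 -> ACC=-10 [depth=1]
Event 15 (INT 0): INT 0 arrives: push (IRQ0, PC=1), enter IRQ0 at PC=0 (depth now 2) [depth=2]
Event 16 (EXEC): [IRQ0] PC=0: DEC 2 -> ACC=-12 [depth=2]
Event 17 (EXEC): [IRQ0] PC=1: DEC 2 -> ACC=-14 [depth=2]
Event 18 (EXEC): [IRQ0] PC=2: DEC 3 -> ACC=-17 [depth=2]
Event 19 (EXEC): [IRQ0] PC=3: IRET -> resume IRQ0 at PC=1 (depth now 1) [depth=1]
Event 20 (EXEC): [IRQ0] PC=1: DEC 2 -> ACC=-19 [depth=1]
Event 21 (INT 0): INT 0 arrives: push (IRQ0, PC=2), enter IRQ0 at PC=0 (depth now 2) [depth=2]
Event 22 (EXEC): [IRQ0] PC=0: DEC 2 -> ACC=-21 [depth=2]
Event 23 (EXEC): [IRQ0] PC=1: DEC 2 -> ACC=-23 [depth=2]
Event 24 (EXEC): [IRQ0] PC=2: DEC 3 -> ACC=-26 [depth=2]
Event 25 (EXEC): [IRQ0] PC=3: IRET -> resume IRQ0 at PC=2 (depth now 1) [depth=1]
Event 26 (EXEC): [IRQ0] PC=2: DEC 3 -> ACC=-29 [depth=1]
Event 27 (EXEC): [IRQ0] PC=3: IRET -> resume MAIN at PC=2 (depth now 0) [depth=0]
Event 28 (EXEC): [MAIN] PC=2: INC 3 -> ACC=-26 [depth=0]
Event 29 (EXEC): [MAIN] PC=3: HALT [depth=0]
Max depth observed: 2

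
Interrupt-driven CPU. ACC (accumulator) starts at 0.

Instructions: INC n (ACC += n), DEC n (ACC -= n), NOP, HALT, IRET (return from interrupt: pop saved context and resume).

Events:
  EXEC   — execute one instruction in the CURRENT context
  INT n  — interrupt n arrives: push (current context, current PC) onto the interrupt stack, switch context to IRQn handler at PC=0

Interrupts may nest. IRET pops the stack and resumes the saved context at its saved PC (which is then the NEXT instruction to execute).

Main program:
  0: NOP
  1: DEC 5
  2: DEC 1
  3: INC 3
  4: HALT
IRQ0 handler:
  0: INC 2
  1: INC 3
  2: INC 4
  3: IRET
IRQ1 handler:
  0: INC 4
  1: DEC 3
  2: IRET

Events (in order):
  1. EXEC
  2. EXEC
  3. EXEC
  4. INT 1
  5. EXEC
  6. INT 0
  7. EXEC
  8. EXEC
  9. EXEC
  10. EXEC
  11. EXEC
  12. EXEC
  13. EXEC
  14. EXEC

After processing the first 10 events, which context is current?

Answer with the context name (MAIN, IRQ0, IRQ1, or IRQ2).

Answer: IRQ1

Derivation:
Event 1 (EXEC): [MAIN] PC=0: NOP
Event 2 (EXEC): [MAIN] PC=1: DEC 5 -> ACC=-5
Event 3 (EXEC): [MAIN] PC=2: DEC 1 -> ACC=-6
Event 4 (INT 1): INT 1 arrives: push (MAIN, PC=3), enter IRQ1 at PC=0 (depth now 1)
Event 5 (EXEC): [IRQ1] PC=0: INC 4 -> ACC=-2
Event 6 (INT 0): INT 0 arrives: push (IRQ1, PC=1), enter IRQ0 at PC=0 (depth now 2)
Event 7 (EXEC): [IRQ0] PC=0: INC 2 -> ACC=0
Event 8 (EXEC): [IRQ0] PC=1: INC 3 -> ACC=3
Event 9 (EXEC): [IRQ0] PC=2: INC 4 -> ACC=7
Event 10 (EXEC): [IRQ0] PC=3: IRET -> resume IRQ1 at PC=1 (depth now 1)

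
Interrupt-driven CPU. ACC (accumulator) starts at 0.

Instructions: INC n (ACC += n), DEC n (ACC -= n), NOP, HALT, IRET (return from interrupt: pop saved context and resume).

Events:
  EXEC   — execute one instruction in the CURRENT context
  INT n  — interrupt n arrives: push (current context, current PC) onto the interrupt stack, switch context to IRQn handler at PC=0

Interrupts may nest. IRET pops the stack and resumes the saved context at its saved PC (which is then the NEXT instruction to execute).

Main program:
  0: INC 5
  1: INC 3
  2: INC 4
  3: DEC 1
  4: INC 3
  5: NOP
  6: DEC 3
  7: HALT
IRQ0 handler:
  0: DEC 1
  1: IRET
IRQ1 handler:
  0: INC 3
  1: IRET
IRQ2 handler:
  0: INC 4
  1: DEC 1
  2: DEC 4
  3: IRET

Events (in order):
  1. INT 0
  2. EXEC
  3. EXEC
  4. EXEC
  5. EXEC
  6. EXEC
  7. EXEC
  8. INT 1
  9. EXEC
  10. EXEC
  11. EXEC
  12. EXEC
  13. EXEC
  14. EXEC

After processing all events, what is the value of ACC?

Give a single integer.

Event 1 (INT 0): INT 0 arrives: push (MAIN, PC=0), enter IRQ0 at PC=0 (depth now 1)
Event 2 (EXEC): [IRQ0] PC=0: DEC 1 -> ACC=-1
Event 3 (EXEC): [IRQ0] PC=1: IRET -> resume MAIN at PC=0 (depth now 0)
Event 4 (EXEC): [MAIN] PC=0: INC 5 -> ACC=4
Event 5 (EXEC): [MAIN] PC=1: INC 3 -> ACC=7
Event 6 (EXEC): [MAIN] PC=2: INC 4 -> ACC=11
Event 7 (EXEC): [MAIN] PC=3: DEC 1 -> ACC=10
Event 8 (INT 1): INT 1 arrives: push (MAIN, PC=4), enter IRQ1 at PC=0 (depth now 1)
Event 9 (EXEC): [IRQ1] PC=0: INC 3 -> ACC=13
Event 10 (EXEC): [IRQ1] PC=1: IRET -> resume MAIN at PC=4 (depth now 0)
Event 11 (EXEC): [MAIN] PC=4: INC 3 -> ACC=16
Event 12 (EXEC): [MAIN] PC=5: NOP
Event 13 (EXEC): [MAIN] PC=6: DEC 3 -> ACC=13
Event 14 (EXEC): [MAIN] PC=7: HALT

Answer: 13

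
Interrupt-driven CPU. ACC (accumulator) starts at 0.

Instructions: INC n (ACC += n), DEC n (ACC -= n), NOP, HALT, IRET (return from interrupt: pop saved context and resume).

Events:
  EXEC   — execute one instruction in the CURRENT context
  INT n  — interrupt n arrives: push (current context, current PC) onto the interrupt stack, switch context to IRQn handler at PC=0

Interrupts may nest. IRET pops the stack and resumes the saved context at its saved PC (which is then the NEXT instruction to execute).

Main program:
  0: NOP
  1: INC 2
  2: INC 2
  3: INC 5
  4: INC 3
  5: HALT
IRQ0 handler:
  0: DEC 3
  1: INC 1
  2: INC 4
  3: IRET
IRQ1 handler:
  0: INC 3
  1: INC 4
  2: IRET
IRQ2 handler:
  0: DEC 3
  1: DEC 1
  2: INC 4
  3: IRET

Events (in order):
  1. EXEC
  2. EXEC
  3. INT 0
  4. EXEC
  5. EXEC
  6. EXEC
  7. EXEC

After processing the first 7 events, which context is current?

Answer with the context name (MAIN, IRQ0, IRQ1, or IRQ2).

Answer: MAIN

Derivation:
Event 1 (EXEC): [MAIN] PC=0: NOP
Event 2 (EXEC): [MAIN] PC=1: INC 2 -> ACC=2
Event 3 (INT 0): INT 0 arrives: push (MAIN, PC=2), enter IRQ0 at PC=0 (depth now 1)
Event 4 (EXEC): [IRQ0] PC=0: DEC 3 -> ACC=-1
Event 5 (EXEC): [IRQ0] PC=1: INC 1 -> ACC=0
Event 6 (EXEC): [IRQ0] PC=2: INC 4 -> ACC=4
Event 7 (EXEC): [IRQ0] PC=3: IRET -> resume MAIN at PC=2 (depth now 0)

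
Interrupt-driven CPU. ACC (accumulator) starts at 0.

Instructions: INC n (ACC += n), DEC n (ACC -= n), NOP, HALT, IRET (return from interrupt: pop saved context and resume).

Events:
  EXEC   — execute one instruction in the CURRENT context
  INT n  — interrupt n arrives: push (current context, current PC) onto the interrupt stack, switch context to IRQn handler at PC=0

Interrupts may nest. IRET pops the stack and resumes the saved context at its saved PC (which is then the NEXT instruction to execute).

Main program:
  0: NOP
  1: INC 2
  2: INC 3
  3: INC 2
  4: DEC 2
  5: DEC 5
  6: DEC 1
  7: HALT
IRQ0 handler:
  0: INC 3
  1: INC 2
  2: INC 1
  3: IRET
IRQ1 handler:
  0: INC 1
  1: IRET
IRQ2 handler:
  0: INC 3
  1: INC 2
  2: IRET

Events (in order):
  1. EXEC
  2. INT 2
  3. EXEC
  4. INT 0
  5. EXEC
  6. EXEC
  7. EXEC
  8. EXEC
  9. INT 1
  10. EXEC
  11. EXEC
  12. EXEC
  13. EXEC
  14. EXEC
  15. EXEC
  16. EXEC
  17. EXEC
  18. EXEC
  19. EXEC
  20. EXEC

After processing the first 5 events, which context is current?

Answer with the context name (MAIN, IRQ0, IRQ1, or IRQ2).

Event 1 (EXEC): [MAIN] PC=0: NOP
Event 2 (INT 2): INT 2 arrives: push (MAIN, PC=1), enter IRQ2 at PC=0 (depth now 1)
Event 3 (EXEC): [IRQ2] PC=0: INC 3 -> ACC=3
Event 4 (INT 0): INT 0 arrives: push (IRQ2, PC=1), enter IRQ0 at PC=0 (depth now 2)
Event 5 (EXEC): [IRQ0] PC=0: INC 3 -> ACC=6

Answer: IRQ0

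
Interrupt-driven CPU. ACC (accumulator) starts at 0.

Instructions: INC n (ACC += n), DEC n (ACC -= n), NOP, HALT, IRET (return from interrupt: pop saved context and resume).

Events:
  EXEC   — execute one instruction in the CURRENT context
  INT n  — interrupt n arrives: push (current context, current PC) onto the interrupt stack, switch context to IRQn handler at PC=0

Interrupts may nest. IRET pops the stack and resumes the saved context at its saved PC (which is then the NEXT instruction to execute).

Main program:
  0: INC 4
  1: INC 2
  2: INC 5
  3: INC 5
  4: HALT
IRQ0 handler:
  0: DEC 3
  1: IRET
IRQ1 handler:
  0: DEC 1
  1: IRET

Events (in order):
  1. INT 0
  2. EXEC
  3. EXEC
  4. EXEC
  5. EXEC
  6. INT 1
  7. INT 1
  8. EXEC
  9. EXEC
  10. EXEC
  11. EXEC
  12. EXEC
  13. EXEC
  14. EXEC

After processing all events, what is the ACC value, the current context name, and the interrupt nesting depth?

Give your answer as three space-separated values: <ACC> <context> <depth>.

Answer: 11 MAIN 0

Derivation:
Event 1 (INT 0): INT 0 arrives: push (MAIN, PC=0), enter IRQ0 at PC=0 (depth now 1)
Event 2 (EXEC): [IRQ0] PC=0: DEC 3 -> ACC=-3
Event 3 (EXEC): [IRQ0] PC=1: IRET -> resume MAIN at PC=0 (depth now 0)
Event 4 (EXEC): [MAIN] PC=0: INC 4 -> ACC=1
Event 5 (EXEC): [MAIN] PC=1: INC 2 -> ACC=3
Event 6 (INT 1): INT 1 arrives: push (MAIN, PC=2), enter IRQ1 at PC=0 (depth now 1)
Event 7 (INT 1): INT 1 arrives: push (IRQ1, PC=0), enter IRQ1 at PC=0 (depth now 2)
Event 8 (EXEC): [IRQ1] PC=0: DEC 1 -> ACC=2
Event 9 (EXEC): [IRQ1] PC=1: IRET -> resume IRQ1 at PC=0 (depth now 1)
Event 10 (EXEC): [IRQ1] PC=0: DEC 1 -> ACC=1
Event 11 (EXEC): [IRQ1] PC=1: IRET -> resume MAIN at PC=2 (depth now 0)
Event 12 (EXEC): [MAIN] PC=2: INC 5 -> ACC=6
Event 13 (EXEC): [MAIN] PC=3: INC 5 -> ACC=11
Event 14 (EXEC): [MAIN] PC=4: HALT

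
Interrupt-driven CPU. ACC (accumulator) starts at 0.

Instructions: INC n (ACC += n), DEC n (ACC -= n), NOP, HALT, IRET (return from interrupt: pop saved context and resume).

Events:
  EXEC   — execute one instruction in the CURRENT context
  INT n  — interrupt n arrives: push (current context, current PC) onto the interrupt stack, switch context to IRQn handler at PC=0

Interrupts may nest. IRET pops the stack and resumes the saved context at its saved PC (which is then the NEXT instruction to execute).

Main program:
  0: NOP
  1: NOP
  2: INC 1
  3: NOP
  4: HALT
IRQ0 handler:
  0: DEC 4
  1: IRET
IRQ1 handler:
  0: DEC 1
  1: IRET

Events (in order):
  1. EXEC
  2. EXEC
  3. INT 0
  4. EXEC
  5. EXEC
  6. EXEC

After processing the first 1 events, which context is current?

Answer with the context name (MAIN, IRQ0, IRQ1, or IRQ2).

Event 1 (EXEC): [MAIN] PC=0: NOP

Answer: MAIN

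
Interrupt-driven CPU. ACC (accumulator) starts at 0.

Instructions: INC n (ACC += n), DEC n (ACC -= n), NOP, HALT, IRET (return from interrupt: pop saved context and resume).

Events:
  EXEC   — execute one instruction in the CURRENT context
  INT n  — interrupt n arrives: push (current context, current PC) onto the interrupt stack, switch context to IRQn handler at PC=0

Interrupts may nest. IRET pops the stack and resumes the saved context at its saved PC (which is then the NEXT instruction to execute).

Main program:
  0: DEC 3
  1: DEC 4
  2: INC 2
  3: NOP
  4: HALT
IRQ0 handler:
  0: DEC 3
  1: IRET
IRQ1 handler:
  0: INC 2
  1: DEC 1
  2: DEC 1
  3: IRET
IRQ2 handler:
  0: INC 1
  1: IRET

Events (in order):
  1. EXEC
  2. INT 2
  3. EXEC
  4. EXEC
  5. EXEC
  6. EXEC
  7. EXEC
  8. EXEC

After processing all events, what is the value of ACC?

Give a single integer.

Answer: -4

Derivation:
Event 1 (EXEC): [MAIN] PC=0: DEC 3 -> ACC=-3
Event 2 (INT 2): INT 2 arrives: push (MAIN, PC=1), enter IRQ2 at PC=0 (depth now 1)
Event 3 (EXEC): [IRQ2] PC=0: INC 1 -> ACC=-2
Event 4 (EXEC): [IRQ2] PC=1: IRET -> resume MAIN at PC=1 (depth now 0)
Event 5 (EXEC): [MAIN] PC=1: DEC 4 -> ACC=-6
Event 6 (EXEC): [MAIN] PC=2: INC 2 -> ACC=-4
Event 7 (EXEC): [MAIN] PC=3: NOP
Event 8 (EXEC): [MAIN] PC=4: HALT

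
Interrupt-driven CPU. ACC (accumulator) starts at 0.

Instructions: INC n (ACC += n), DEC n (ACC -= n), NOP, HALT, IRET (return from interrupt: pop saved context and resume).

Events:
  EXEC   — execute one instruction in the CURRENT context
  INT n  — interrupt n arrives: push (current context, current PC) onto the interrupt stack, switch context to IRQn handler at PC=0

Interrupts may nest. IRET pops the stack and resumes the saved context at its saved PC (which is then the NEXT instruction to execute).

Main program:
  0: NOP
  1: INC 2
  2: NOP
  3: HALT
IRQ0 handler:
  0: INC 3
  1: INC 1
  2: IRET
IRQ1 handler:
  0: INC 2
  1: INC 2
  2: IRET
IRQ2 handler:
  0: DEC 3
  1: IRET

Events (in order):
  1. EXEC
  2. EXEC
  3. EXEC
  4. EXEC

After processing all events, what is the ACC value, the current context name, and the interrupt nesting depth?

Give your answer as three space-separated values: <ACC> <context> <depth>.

Answer: 2 MAIN 0

Derivation:
Event 1 (EXEC): [MAIN] PC=0: NOP
Event 2 (EXEC): [MAIN] PC=1: INC 2 -> ACC=2
Event 3 (EXEC): [MAIN] PC=2: NOP
Event 4 (EXEC): [MAIN] PC=3: HALT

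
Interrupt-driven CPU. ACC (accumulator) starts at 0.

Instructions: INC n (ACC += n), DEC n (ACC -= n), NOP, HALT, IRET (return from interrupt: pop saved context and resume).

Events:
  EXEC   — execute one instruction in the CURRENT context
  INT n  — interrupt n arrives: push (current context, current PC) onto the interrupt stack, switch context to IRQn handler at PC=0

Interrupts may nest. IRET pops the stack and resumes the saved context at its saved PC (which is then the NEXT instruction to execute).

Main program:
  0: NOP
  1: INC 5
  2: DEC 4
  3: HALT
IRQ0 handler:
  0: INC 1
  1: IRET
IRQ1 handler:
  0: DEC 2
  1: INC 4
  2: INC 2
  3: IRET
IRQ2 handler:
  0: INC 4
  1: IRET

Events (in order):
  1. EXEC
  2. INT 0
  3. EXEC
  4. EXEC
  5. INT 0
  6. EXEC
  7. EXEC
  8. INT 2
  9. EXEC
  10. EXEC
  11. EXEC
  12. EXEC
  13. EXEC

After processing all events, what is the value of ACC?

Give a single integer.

Event 1 (EXEC): [MAIN] PC=0: NOP
Event 2 (INT 0): INT 0 arrives: push (MAIN, PC=1), enter IRQ0 at PC=0 (depth now 1)
Event 3 (EXEC): [IRQ0] PC=0: INC 1 -> ACC=1
Event 4 (EXEC): [IRQ0] PC=1: IRET -> resume MAIN at PC=1 (depth now 0)
Event 5 (INT 0): INT 0 arrives: push (MAIN, PC=1), enter IRQ0 at PC=0 (depth now 1)
Event 6 (EXEC): [IRQ0] PC=0: INC 1 -> ACC=2
Event 7 (EXEC): [IRQ0] PC=1: IRET -> resume MAIN at PC=1 (depth now 0)
Event 8 (INT 2): INT 2 arrives: push (MAIN, PC=1), enter IRQ2 at PC=0 (depth now 1)
Event 9 (EXEC): [IRQ2] PC=0: INC 4 -> ACC=6
Event 10 (EXEC): [IRQ2] PC=1: IRET -> resume MAIN at PC=1 (depth now 0)
Event 11 (EXEC): [MAIN] PC=1: INC 5 -> ACC=11
Event 12 (EXEC): [MAIN] PC=2: DEC 4 -> ACC=7
Event 13 (EXEC): [MAIN] PC=3: HALT

Answer: 7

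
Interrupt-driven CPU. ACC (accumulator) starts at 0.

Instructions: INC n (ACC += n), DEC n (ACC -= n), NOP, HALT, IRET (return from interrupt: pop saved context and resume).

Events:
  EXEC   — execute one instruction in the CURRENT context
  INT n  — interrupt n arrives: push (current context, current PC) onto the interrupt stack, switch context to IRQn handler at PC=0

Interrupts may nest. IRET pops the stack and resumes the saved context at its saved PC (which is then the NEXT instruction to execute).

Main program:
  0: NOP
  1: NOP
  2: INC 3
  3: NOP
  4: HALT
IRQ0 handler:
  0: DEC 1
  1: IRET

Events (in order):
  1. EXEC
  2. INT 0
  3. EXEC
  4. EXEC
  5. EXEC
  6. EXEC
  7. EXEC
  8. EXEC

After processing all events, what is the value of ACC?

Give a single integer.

Event 1 (EXEC): [MAIN] PC=0: NOP
Event 2 (INT 0): INT 0 arrives: push (MAIN, PC=1), enter IRQ0 at PC=0 (depth now 1)
Event 3 (EXEC): [IRQ0] PC=0: DEC 1 -> ACC=-1
Event 4 (EXEC): [IRQ0] PC=1: IRET -> resume MAIN at PC=1 (depth now 0)
Event 5 (EXEC): [MAIN] PC=1: NOP
Event 6 (EXEC): [MAIN] PC=2: INC 3 -> ACC=2
Event 7 (EXEC): [MAIN] PC=3: NOP
Event 8 (EXEC): [MAIN] PC=4: HALT

Answer: 2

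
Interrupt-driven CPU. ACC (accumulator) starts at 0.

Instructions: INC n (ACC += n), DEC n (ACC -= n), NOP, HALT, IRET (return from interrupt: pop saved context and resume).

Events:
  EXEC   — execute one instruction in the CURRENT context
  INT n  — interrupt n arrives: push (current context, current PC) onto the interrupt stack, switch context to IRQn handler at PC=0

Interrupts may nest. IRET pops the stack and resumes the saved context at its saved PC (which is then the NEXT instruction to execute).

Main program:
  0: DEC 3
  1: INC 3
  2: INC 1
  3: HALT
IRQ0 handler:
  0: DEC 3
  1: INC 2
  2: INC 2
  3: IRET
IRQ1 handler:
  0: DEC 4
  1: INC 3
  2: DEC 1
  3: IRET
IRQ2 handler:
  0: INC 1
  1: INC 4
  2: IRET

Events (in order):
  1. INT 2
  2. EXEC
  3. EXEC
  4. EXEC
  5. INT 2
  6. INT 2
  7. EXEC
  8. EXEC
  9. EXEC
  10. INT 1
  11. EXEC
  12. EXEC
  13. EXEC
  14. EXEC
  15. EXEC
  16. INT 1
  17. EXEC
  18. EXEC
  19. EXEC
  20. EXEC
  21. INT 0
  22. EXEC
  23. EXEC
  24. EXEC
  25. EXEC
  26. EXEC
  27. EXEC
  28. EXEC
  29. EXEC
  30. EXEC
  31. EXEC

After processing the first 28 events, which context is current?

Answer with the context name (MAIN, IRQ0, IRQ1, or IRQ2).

Answer: MAIN

Derivation:
Event 1 (INT 2): INT 2 arrives: push (MAIN, PC=0), enter IRQ2 at PC=0 (depth now 1)
Event 2 (EXEC): [IRQ2] PC=0: INC 1 -> ACC=1
Event 3 (EXEC): [IRQ2] PC=1: INC 4 -> ACC=5
Event 4 (EXEC): [IRQ2] PC=2: IRET -> resume MAIN at PC=0 (depth now 0)
Event 5 (INT 2): INT 2 arrives: push (MAIN, PC=0), enter IRQ2 at PC=0 (depth now 1)
Event 6 (INT 2): INT 2 arrives: push (IRQ2, PC=0), enter IRQ2 at PC=0 (depth now 2)
Event 7 (EXEC): [IRQ2] PC=0: INC 1 -> ACC=6
Event 8 (EXEC): [IRQ2] PC=1: INC 4 -> ACC=10
Event 9 (EXEC): [IRQ2] PC=2: IRET -> resume IRQ2 at PC=0 (depth now 1)
Event 10 (INT 1): INT 1 arrives: push (IRQ2, PC=0), enter IRQ1 at PC=0 (depth now 2)
Event 11 (EXEC): [IRQ1] PC=0: DEC 4 -> ACC=6
Event 12 (EXEC): [IRQ1] PC=1: INC 3 -> ACC=9
Event 13 (EXEC): [IRQ1] PC=2: DEC 1 -> ACC=8
Event 14 (EXEC): [IRQ1] PC=3: IRET -> resume IRQ2 at PC=0 (depth now 1)
Event 15 (EXEC): [IRQ2] PC=0: INC 1 -> ACC=9
Event 16 (INT 1): INT 1 arrives: push (IRQ2, PC=1), enter IRQ1 at PC=0 (depth now 2)
Event 17 (EXEC): [IRQ1] PC=0: DEC 4 -> ACC=5
Event 18 (EXEC): [IRQ1] PC=1: INC 3 -> ACC=8
Event 19 (EXEC): [IRQ1] PC=2: DEC 1 -> ACC=7
Event 20 (EXEC): [IRQ1] PC=3: IRET -> resume IRQ2 at PC=1 (depth now 1)
Event 21 (INT 0): INT 0 arrives: push (IRQ2, PC=1), enter IRQ0 at PC=0 (depth now 2)
Event 22 (EXEC): [IRQ0] PC=0: DEC 3 -> ACC=4
Event 23 (EXEC): [IRQ0] PC=1: INC 2 -> ACC=6
Event 24 (EXEC): [IRQ0] PC=2: INC 2 -> ACC=8
Event 25 (EXEC): [IRQ0] PC=3: IRET -> resume IRQ2 at PC=1 (depth now 1)
Event 26 (EXEC): [IRQ2] PC=1: INC 4 -> ACC=12
Event 27 (EXEC): [IRQ2] PC=2: IRET -> resume MAIN at PC=0 (depth now 0)
Event 28 (EXEC): [MAIN] PC=0: DEC 3 -> ACC=9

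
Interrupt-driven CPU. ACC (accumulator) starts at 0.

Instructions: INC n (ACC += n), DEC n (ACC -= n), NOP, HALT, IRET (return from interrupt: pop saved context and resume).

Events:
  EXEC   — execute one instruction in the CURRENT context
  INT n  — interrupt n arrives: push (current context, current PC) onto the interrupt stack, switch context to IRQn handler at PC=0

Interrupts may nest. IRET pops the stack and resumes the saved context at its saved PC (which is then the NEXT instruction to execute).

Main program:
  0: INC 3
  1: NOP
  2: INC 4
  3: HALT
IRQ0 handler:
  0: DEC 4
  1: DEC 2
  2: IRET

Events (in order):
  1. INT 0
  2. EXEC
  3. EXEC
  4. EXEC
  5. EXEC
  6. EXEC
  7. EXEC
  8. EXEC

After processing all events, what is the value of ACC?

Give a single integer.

Answer: 1

Derivation:
Event 1 (INT 0): INT 0 arrives: push (MAIN, PC=0), enter IRQ0 at PC=0 (depth now 1)
Event 2 (EXEC): [IRQ0] PC=0: DEC 4 -> ACC=-4
Event 3 (EXEC): [IRQ0] PC=1: DEC 2 -> ACC=-6
Event 4 (EXEC): [IRQ0] PC=2: IRET -> resume MAIN at PC=0 (depth now 0)
Event 5 (EXEC): [MAIN] PC=0: INC 3 -> ACC=-3
Event 6 (EXEC): [MAIN] PC=1: NOP
Event 7 (EXEC): [MAIN] PC=2: INC 4 -> ACC=1
Event 8 (EXEC): [MAIN] PC=3: HALT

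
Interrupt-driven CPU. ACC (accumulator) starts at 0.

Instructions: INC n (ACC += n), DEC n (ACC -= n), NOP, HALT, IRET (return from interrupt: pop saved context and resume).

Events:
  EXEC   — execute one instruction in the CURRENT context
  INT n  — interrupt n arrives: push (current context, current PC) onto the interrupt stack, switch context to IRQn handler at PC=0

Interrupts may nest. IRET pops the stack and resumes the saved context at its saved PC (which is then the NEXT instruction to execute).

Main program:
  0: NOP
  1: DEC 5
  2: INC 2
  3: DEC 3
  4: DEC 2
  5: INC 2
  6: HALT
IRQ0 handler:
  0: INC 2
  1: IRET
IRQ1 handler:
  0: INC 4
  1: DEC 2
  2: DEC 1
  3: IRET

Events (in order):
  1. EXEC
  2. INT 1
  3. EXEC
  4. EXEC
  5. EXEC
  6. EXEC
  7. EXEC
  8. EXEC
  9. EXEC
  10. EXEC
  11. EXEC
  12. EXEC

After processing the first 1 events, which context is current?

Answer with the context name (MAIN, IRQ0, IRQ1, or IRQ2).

Answer: MAIN

Derivation:
Event 1 (EXEC): [MAIN] PC=0: NOP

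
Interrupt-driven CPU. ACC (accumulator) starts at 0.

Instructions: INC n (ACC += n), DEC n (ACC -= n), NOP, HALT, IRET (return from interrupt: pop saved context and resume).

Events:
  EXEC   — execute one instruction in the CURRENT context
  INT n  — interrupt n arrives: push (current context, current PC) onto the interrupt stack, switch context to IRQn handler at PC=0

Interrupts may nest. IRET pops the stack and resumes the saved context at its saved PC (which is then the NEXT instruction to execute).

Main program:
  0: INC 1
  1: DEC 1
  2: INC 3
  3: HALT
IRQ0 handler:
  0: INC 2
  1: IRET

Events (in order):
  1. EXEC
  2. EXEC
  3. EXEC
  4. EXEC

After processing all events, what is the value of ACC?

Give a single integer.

Event 1 (EXEC): [MAIN] PC=0: INC 1 -> ACC=1
Event 2 (EXEC): [MAIN] PC=1: DEC 1 -> ACC=0
Event 3 (EXEC): [MAIN] PC=2: INC 3 -> ACC=3
Event 4 (EXEC): [MAIN] PC=3: HALT

Answer: 3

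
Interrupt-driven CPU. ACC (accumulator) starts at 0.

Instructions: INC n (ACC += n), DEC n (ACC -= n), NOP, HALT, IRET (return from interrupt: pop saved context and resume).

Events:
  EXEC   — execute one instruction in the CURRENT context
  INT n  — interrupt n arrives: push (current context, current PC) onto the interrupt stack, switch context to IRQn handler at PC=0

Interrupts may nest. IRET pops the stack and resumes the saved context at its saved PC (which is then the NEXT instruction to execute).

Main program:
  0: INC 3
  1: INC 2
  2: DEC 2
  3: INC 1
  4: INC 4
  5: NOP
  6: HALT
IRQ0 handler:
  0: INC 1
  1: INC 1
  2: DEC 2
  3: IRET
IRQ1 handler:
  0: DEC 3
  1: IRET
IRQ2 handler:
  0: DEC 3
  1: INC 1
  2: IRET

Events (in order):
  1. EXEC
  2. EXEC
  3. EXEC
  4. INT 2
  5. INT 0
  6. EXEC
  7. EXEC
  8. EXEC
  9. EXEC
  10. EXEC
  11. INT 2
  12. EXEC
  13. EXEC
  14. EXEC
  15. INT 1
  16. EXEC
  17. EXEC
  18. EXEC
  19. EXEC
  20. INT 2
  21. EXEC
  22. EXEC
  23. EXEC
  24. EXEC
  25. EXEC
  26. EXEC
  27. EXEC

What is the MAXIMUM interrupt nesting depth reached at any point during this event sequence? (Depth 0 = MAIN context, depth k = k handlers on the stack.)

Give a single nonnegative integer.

Answer: 2

Derivation:
Event 1 (EXEC): [MAIN] PC=0: INC 3 -> ACC=3 [depth=0]
Event 2 (EXEC): [MAIN] PC=1: INC 2 -> ACC=5 [depth=0]
Event 3 (EXEC): [MAIN] PC=2: DEC 2 -> ACC=3 [depth=0]
Event 4 (INT 2): INT 2 arrives: push (MAIN, PC=3), enter IRQ2 at PC=0 (depth now 1) [depth=1]
Event 5 (INT 0): INT 0 arrives: push (IRQ2, PC=0), enter IRQ0 at PC=0 (depth now 2) [depth=2]
Event 6 (EXEC): [IRQ0] PC=0: INC 1 -> ACC=4 [depth=2]
Event 7 (EXEC): [IRQ0] PC=1: INC 1 -> ACC=5 [depth=2]
Event 8 (EXEC): [IRQ0] PC=2: DEC 2 -> ACC=3 [depth=2]
Event 9 (EXEC): [IRQ0] PC=3: IRET -> resume IRQ2 at PC=0 (depth now 1) [depth=1]
Event 10 (EXEC): [IRQ2] PC=0: DEC 3 -> ACC=0 [depth=1]
Event 11 (INT 2): INT 2 arrives: push (IRQ2, PC=1), enter IRQ2 at PC=0 (depth now 2) [depth=2]
Event 12 (EXEC): [IRQ2] PC=0: DEC 3 -> ACC=-3 [depth=2]
Event 13 (EXEC): [IRQ2] PC=1: INC 1 -> ACC=-2 [depth=2]
Event 14 (EXEC): [IRQ2] PC=2: IRET -> resume IRQ2 at PC=1 (depth now 1) [depth=1]
Event 15 (INT 1): INT 1 arrives: push (IRQ2, PC=1), enter IRQ1 at PC=0 (depth now 2) [depth=2]
Event 16 (EXEC): [IRQ1] PC=0: DEC 3 -> ACC=-5 [depth=2]
Event 17 (EXEC): [IRQ1] PC=1: IRET -> resume IRQ2 at PC=1 (depth now 1) [depth=1]
Event 18 (EXEC): [IRQ2] PC=1: INC 1 -> ACC=-4 [depth=1]
Event 19 (EXEC): [IRQ2] PC=2: IRET -> resume MAIN at PC=3 (depth now 0) [depth=0]
Event 20 (INT 2): INT 2 arrives: push (MAIN, PC=3), enter IRQ2 at PC=0 (depth now 1) [depth=1]
Event 21 (EXEC): [IRQ2] PC=0: DEC 3 -> ACC=-7 [depth=1]
Event 22 (EXEC): [IRQ2] PC=1: INC 1 -> ACC=-6 [depth=1]
Event 23 (EXEC): [IRQ2] PC=2: IRET -> resume MAIN at PC=3 (depth now 0) [depth=0]
Event 24 (EXEC): [MAIN] PC=3: INC 1 -> ACC=-5 [depth=0]
Event 25 (EXEC): [MAIN] PC=4: INC 4 -> ACC=-1 [depth=0]
Event 26 (EXEC): [MAIN] PC=5: NOP [depth=0]
Event 27 (EXEC): [MAIN] PC=6: HALT [depth=0]
Max depth observed: 2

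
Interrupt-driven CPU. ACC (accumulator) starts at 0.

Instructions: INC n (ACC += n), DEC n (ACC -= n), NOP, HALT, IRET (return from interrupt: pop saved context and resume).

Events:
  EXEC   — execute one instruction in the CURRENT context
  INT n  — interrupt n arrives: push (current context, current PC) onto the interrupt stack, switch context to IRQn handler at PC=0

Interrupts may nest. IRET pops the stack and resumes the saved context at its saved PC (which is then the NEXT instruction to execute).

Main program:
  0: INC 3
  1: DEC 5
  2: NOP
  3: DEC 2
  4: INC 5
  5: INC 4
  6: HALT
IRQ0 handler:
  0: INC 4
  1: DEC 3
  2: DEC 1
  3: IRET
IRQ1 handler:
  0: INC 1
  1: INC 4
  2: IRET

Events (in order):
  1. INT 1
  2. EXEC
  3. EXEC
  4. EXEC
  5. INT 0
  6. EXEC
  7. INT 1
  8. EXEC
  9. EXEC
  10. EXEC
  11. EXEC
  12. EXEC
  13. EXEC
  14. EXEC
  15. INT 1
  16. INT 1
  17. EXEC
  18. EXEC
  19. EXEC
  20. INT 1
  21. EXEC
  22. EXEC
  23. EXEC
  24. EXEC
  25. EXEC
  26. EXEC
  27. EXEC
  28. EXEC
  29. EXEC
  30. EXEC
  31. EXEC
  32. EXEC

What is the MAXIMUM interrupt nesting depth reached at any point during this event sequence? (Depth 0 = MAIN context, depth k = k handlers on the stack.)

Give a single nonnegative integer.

Answer: 2

Derivation:
Event 1 (INT 1): INT 1 arrives: push (MAIN, PC=0), enter IRQ1 at PC=0 (depth now 1) [depth=1]
Event 2 (EXEC): [IRQ1] PC=0: INC 1 -> ACC=1 [depth=1]
Event 3 (EXEC): [IRQ1] PC=1: INC 4 -> ACC=5 [depth=1]
Event 4 (EXEC): [IRQ1] PC=2: IRET -> resume MAIN at PC=0 (depth now 0) [depth=0]
Event 5 (INT 0): INT 0 arrives: push (MAIN, PC=0), enter IRQ0 at PC=0 (depth now 1) [depth=1]
Event 6 (EXEC): [IRQ0] PC=0: INC 4 -> ACC=9 [depth=1]
Event 7 (INT 1): INT 1 arrives: push (IRQ0, PC=1), enter IRQ1 at PC=0 (depth now 2) [depth=2]
Event 8 (EXEC): [IRQ1] PC=0: INC 1 -> ACC=10 [depth=2]
Event 9 (EXEC): [IRQ1] PC=1: INC 4 -> ACC=14 [depth=2]
Event 10 (EXEC): [IRQ1] PC=2: IRET -> resume IRQ0 at PC=1 (depth now 1) [depth=1]
Event 11 (EXEC): [IRQ0] PC=1: DEC 3 -> ACC=11 [depth=1]
Event 12 (EXEC): [IRQ0] PC=2: DEC 1 -> ACC=10 [depth=1]
Event 13 (EXEC): [IRQ0] PC=3: IRET -> resume MAIN at PC=0 (depth now 0) [depth=0]
Event 14 (EXEC): [MAIN] PC=0: INC 3 -> ACC=13 [depth=0]
Event 15 (INT 1): INT 1 arrives: push (MAIN, PC=1), enter IRQ1 at PC=0 (depth now 1) [depth=1]
Event 16 (INT 1): INT 1 arrives: push (IRQ1, PC=0), enter IRQ1 at PC=0 (depth now 2) [depth=2]
Event 17 (EXEC): [IRQ1] PC=0: INC 1 -> ACC=14 [depth=2]
Event 18 (EXEC): [IRQ1] PC=1: INC 4 -> ACC=18 [depth=2]
Event 19 (EXEC): [IRQ1] PC=2: IRET -> resume IRQ1 at PC=0 (depth now 1) [depth=1]
Event 20 (INT 1): INT 1 arrives: push (IRQ1, PC=0), enter IRQ1 at PC=0 (depth now 2) [depth=2]
Event 21 (EXEC): [IRQ1] PC=0: INC 1 -> ACC=19 [depth=2]
Event 22 (EXEC): [IRQ1] PC=1: INC 4 -> ACC=23 [depth=2]
Event 23 (EXEC): [IRQ1] PC=2: IRET -> resume IRQ1 at PC=0 (depth now 1) [depth=1]
Event 24 (EXEC): [IRQ1] PC=0: INC 1 -> ACC=24 [depth=1]
Event 25 (EXEC): [IRQ1] PC=1: INC 4 -> ACC=28 [depth=1]
Event 26 (EXEC): [IRQ1] PC=2: IRET -> resume MAIN at PC=1 (depth now 0) [depth=0]
Event 27 (EXEC): [MAIN] PC=1: DEC 5 -> ACC=23 [depth=0]
Event 28 (EXEC): [MAIN] PC=2: NOP [depth=0]
Event 29 (EXEC): [MAIN] PC=3: DEC 2 -> ACC=21 [depth=0]
Event 30 (EXEC): [MAIN] PC=4: INC 5 -> ACC=26 [depth=0]
Event 31 (EXEC): [MAIN] PC=5: INC 4 -> ACC=30 [depth=0]
Event 32 (EXEC): [MAIN] PC=6: HALT [depth=0]
Max depth observed: 2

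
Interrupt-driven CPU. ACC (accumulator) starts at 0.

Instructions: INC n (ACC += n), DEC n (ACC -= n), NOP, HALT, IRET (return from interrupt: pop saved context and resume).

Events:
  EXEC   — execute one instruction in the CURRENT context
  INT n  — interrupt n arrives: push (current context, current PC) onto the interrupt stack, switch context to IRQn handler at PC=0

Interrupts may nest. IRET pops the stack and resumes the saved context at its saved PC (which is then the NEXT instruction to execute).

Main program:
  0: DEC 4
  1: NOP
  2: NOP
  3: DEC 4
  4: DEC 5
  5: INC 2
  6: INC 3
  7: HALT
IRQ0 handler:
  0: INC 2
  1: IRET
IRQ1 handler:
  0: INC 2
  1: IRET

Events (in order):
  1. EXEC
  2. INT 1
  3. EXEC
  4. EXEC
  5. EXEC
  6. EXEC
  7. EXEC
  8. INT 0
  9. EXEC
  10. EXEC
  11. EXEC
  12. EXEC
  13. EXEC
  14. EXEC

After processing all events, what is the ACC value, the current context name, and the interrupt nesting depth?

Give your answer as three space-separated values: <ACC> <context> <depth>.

Event 1 (EXEC): [MAIN] PC=0: DEC 4 -> ACC=-4
Event 2 (INT 1): INT 1 arrives: push (MAIN, PC=1), enter IRQ1 at PC=0 (depth now 1)
Event 3 (EXEC): [IRQ1] PC=0: INC 2 -> ACC=-2
Event 4 (EXEC): [IRQ1] PC=1: IRET -> resume MAIN at PC=1 (depth now 0)
Event 5 (EXEC): [MAIN] PC=1: NOP
Event 6 (EXEC): [MAIN] PC=2: NOP
Event 7 (EXEC): [MAIN] PC=3: DEC 4 -> ACC=-6
Event 8 (INT 0): INT 0 arrives: push (MAIN, PC=4), enter IRQ0 at PC=0 (depth now 1)
Event 9 (EXEC): [IRQ0] PC=0: INC 2 -> ACC=-4
Event 10 (EXEC): [IRQ0] PC=1: IRET -> resume MAIN at PC=4 (depth now 0)
Event 11 (EXEC): [MAIN] PC=4: DEC 5 -> ACC=-9
Event 12 (EXEC): [MAIN] PC=5: INC 2 -> ACC=-7
Event 13 (EXEC): [MAIN] PC=6: INC 3 -> ACC=-4
Event 14 (EXEC): [MAIN] PC=7: HALT

Answer: -4 MAIN 0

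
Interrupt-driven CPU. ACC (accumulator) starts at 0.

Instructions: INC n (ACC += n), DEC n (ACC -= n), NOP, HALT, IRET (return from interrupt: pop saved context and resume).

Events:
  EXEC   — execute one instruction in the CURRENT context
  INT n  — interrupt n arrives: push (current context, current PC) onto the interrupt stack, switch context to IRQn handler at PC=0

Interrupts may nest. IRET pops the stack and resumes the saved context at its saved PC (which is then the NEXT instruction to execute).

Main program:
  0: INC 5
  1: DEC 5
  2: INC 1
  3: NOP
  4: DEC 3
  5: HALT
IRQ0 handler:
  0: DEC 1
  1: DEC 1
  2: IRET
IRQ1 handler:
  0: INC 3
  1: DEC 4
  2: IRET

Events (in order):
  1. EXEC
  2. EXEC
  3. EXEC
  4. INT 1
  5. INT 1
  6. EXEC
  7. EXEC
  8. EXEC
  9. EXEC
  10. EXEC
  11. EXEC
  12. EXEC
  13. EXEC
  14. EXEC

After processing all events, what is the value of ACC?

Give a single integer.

Event 1 (EXEC): [MAIN] PC=0: INC 5 -> ACC=5
Event 2 (EXEC): [MAIN] PC=1: DEC 5 -> ACC=0
Event 3 (EXEC): [MAIN] PC=2: INC 1 -> ACC=1
Event 4 (INT 1): INT 1 arrives: push (MAIN, PC=3), enter IRQ1 at PC=0 (depth now 1)
Event 5 (INT 1): INT 1 arrives: push (IRQ1, PC=0), enter IRQ1 at PC=0 (depth now 2)
Event 6 (EXEC): [IRQ1] PC=0: INC 3 -> ACC=4
Event 7 (EXEC): [IRQ1] PC=1: DEC 4 -> ACC=0
Event 8 (EXEC): [IRQ1] PC=2: IRET -> resume IRQ1 at PC=0 (depth now 1)
Event 9 (EXEC): [IRQ1] PC=0: INC 3 -> ACC=3
Event 10 (EXEC): [IRQ1] PC=1: DEC 4 -> ACC=-1
Event 11 (EXEC): [IRQ1] PC=2: IRET -> resume MAIN at PC=3 (depth now 0)
Event 12 (EXEC): [MAIN] PC=3: NOP
Event 13 (EXEC): [MAIN] PC=4: DEC 3 -> ACC=-4
Event 14 (EXEC): [MAIN] PC=5: HALT

Answer: -4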